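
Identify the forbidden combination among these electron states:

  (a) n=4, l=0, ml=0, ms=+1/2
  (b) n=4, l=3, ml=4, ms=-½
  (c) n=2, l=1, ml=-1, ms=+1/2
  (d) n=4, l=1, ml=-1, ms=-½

(b)

(b) has |ml| = 4 > l = 3, violating −l ≤ ml ≤ l.
The remaining sets (a), (c), (d) satisfy all four rules.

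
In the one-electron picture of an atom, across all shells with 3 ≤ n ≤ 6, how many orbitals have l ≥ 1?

Treat each shell separately and count matching orbitals:
n=3 → 8; n=4 → 15; n=5 → 24; n=6 → 35.
Total orbitals: 8 + 15 + 24 + 35 = 82.

82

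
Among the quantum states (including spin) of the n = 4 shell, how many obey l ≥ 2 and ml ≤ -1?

With n = 4 the allowed l are 0, 1, …, 3.
Per l-value: l=2 → 2; l=3 → 3.
Orbitals: 2 + 3 = 5. Each orbital carries two spin states, so 5 × 2 = 10 states.

10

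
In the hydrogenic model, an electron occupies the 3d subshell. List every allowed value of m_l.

The 3d subshell has l = 2, and m_l takes every integer from −l to +l. With l = 2 that gives the 5 values -2, -1, 0, 1, 2.

-2, -1, 0, 1, 2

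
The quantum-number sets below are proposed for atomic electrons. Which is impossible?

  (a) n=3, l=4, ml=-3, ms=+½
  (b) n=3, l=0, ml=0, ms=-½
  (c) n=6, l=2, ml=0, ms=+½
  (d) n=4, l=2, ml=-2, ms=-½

(a) has l = 4 ≥ n = 3, violating 0 ≤ l ≤ n−1.
The remaining sets (b), (c), (d) satisfy all four rules.

(a)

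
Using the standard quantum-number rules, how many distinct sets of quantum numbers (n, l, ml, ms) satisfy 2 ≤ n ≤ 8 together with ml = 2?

42

Go shell by shell, enumerating (l, ml) with ml = 2:
n=3 → 1; n=4 → 2; n=5 → 3; n=6 → 4; n=7 → 5; n=8 → 6.
Orbitals: 1 + 2 + 3 + 4 + 5 + 6 = 21. Including both spin states (ms = ±1/2) gives 2 × 21 = 42 states.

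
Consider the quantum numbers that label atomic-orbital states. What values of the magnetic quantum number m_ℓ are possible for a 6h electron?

The 6h subshell has ℓ = 5, and m_ℓ takes every integer from −ℓ to +ℓ. With ℓ = 5 that gives the 11 values -5, -4, -3, -2, -1, 0, 1, 2, 3, 4, 5.

-5, -4, -3, -2, -1, 0, 1, 2, 3, 4, 5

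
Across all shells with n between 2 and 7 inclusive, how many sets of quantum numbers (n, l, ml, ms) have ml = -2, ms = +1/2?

15

Work shell by shell — for each n, count the (l, ml) pairs that satisfy ml = -2:
n=3 → 1; n=4 → 2; n=5 → 3; n=6 → 4; n=7 → 5.
Orbitals: 1 + 2 + 3 + 4 + 5 = 15. With ms fixed to +1/2 there is one state per orbital, so 15 states.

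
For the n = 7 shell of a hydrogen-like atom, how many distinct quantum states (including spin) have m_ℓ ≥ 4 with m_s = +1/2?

For n = 7, ℓ ranges over 0 … 6.
The (ℓ, m_ℓ) pairs meeting m_ℓ ≥ 4 give: ℓ=4 → 1; ℓ=5 → 2; ℓ=6 → 3.
Orbitals: 1 + 2 + 3 = 6. With m_s fixed to a single value there is one state per orbital, giving 6 states.

6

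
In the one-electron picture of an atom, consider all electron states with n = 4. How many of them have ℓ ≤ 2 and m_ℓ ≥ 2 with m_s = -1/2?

1

With n = 4 the allowed ℓ are 0, 1, …, 3.
Contributions: ℓ=2 → 1.
Orbitals: 1. With m_s fixed to a single value there is one state per orbital, giving 1 state.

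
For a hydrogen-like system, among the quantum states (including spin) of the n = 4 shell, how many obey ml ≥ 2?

6

For n = 4, l ranges over 0 … 3.
Orbitals with ml ≥ 2, by l: l=2 → 1; l=3 → 2.
Orbitals: 1 + 2 = 3. Each orbital carries two spin states, so 3 × 2 = 6 states.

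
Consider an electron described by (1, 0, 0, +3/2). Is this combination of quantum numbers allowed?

The spin quantum number for an electron can only be ms = +1/2 or −1/2; ms = +3/2 is not one of those.

No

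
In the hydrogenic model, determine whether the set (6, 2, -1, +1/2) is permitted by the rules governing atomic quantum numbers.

n = 6 is a positive integer. l = 2 satisfies 0 ≤ l ≤ n−1 = 5. ml = -1 lies in the range −l … +l (here −2 … 2). ms = +1/2 is one of ±1/2.
All four constraints are satisfied.

Yes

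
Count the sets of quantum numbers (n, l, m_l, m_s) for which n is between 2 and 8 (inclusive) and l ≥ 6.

Work shell by shell — for each n, count the (l, m_l) pairs that satisfy l ≥ 6:
n=7 → 13; n=8 → 28.
Orbitals: 13 + 28 = 41. Including both spin states (m_s = ±1/2) gives 2 × 41 = 82 states.

82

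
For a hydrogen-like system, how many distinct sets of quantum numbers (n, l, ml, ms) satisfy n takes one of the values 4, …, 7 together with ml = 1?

Count contributing orbitals for each principal shell:
n=4 → 3; n=5 → 4; n=6 → 5; n=7 → 6.
Orbitals: 3 + 4 + 5 + 6 = 18. Including both spin states (ms = ±1/2) gives 2 × 18 = 36 states.

36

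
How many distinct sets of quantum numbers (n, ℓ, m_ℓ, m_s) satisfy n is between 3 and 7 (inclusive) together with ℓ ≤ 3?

Treat each shell separately and count matching orbitals:
n=3 → 9; n=4 → 16; n=5 → 16; n=6 → 16; n=7 → 16.
Orbitals: 9 + 16 + 16 + 16 + 16 = 73. Including both spin states (m_s = ±1/2) gives 2 × 73 = 146 states.

146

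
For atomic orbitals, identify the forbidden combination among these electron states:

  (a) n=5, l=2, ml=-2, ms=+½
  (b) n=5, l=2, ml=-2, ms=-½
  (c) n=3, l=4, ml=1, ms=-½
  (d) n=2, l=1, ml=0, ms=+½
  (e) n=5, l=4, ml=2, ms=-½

(c)

(c) has l = 4 ≥ n = 3, violating 0 ≤ l ≤ n−1.
The remaining sets (a), (b), (d), (e) satisfy all four rules.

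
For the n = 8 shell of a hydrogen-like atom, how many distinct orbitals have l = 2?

With n = 8 the allowed l are 0, 1, …, 7.
Per l-value: l=2 → 5.
Total orbitals: 5.

5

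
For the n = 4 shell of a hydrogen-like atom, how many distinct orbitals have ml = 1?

For n = 4, l ranges over 0 … 3.
Per l-value: l=1 → 1; l=2 → 1; l=3 → 1.
Total orbitals: 1 + 1 + 1 = 3.

3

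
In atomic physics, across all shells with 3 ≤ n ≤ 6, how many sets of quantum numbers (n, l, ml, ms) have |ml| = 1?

56

Treat each shell separately and count matching orbitals:
n=3 → 4; n=4 → 6; n=5 → 8; n=6 → 10.
Orbitals: 4 + 6 + 8 + 10 = 28. Including both spin states (ms = ±1/2) gives 2 × 28 = 56 states.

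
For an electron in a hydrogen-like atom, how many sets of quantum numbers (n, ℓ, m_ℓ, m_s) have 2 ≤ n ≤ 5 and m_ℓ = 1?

20

Treat each shell separately and count matching orbitals:
n=2 → 1; n=3 → 2; n=4 → 3; n=5 → 4.
Orbitals: 1 + 2 + 3 + 4 = 10. Including both spin states (m_s = ±1/2) gives 2 × 10 = 20 states.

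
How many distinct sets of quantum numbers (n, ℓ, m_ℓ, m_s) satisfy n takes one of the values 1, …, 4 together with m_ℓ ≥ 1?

Treat each shell separately and count matching orbitals:
n=2 → 1; n=3 → 3; n=4 → 6.
Orbitals: 1 + 3 + 6 = 10. Including both spin states (m_s = ±1/2) gives 2 × 10 = 20 states.

20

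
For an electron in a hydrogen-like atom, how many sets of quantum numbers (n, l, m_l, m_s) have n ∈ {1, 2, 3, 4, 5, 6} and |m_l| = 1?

Treat each shell separately and count matching orbitals:
n=2 → 2; n=3 → 4; n=4 → 6; n=5 → 8; n=6 → 10.
Orbitals: 2 + 4 + 6 + 8 + 10 = 30. Including both spin states (m_s = ±1/2) gives 2 × 30 = 60 states.

60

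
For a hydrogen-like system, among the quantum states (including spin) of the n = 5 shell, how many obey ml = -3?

Go through l = 0, …, 4 (the values permitted for n = 5).
Contributions: l=3 → 1; l=4 → 1.
Orbitals: 1 + 1 = 2. Each orbital carries two spin states, so 2 × 2 = 4 states.

4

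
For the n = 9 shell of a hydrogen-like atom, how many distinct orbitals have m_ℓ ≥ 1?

The n = 9 shell has ℓ = 0 through 8; check each.
Contributions: ℓ=1 → 1; ℓ=2 → 2; ℓ=3 → 3; ℓ=4 → 4; ℓ=5 → 5; ℓ=6 → 6; ℓ=7 → 7; ℓ=8 → 8.
Total orbitals: 1 + 2 + 3 + 4 + 5 + 6 + 7 + 8 = 36.

36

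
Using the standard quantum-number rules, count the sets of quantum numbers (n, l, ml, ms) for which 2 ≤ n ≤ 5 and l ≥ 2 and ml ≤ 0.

44

Per-shell orbital counts meeting the constraint:
n=3 → 3; n=4 → 7; n=5 → 12.
Orbitals: 3 + 7 + 12 = 22. Including both spin states (ms = ±1/2) gives 2 × 22 = 44 states.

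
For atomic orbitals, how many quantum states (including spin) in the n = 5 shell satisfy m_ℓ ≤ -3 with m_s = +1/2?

3

With n = 5 the allowed ℓ are 0, 1, …, 4.
Contributions: ℓ=3 → 1; ℓ=4 → 2.
Orbitals: 1 + 2 = 3. With m_s fixed to a single value there is one state per orbital, giving 3 states.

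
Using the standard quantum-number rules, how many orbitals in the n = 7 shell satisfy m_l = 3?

Per l-value: l=3 → 1; l=4 → 1; l=5 → 1; l=6 → 1.
Total orbitals: 1 + 1 + 1 + 1 = 4.

4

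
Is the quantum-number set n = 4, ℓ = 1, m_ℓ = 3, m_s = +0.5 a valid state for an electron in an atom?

The magnetic quantum number must satisfy −ℓ ≤ m_ℓ ≤ ℓ. With ℓ = 1, m_ℓ can only be -1, 0, 1, so m_ℓ = 3 is forbidden.

No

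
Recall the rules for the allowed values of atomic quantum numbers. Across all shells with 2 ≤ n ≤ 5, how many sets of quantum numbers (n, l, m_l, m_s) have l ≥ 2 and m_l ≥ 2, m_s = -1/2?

10

For each n in the range, tally the orbitals obeying l ≥ 2 and m_l ≥ 2:
n=3 → 1; n=4 → 3; n=5 → 6.
Orbitals: 1 + 3 + 6 = 10. With m_s fixed to -1/2 there is one state per orbital, so 10 states.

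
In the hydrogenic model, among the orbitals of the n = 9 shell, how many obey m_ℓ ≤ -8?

1

Go through ℓ = 0, …, 8 (the values permitted for n = 9).
Orbitals with m_ℓ ≤ -8, by ℓ: ℓ=8 → 1.
Total orbitals: 1.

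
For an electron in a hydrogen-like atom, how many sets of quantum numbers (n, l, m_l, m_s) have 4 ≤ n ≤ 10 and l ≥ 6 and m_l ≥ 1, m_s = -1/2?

70

Go shell by shell, enumerating (l, m_l) with l ≥ 6 and m_l ≥ 1:
n=7 → 6; n=8 → 13; n=9 → 21; n=10 → 30.
Orbitals: 6 + 13 + 21 + 30 = 70. With m_s fixed to -1/2 there is one state per orbital, so 70 states.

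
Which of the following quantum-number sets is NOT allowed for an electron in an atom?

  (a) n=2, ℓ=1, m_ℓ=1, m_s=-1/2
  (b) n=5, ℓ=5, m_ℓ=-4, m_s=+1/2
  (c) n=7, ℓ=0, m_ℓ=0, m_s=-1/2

(b)

(b) has ℓ = 5 ≥ n = 5, violating 0 ≤ ℓ ≤ n−1.
The remaining sets (a), (c) satisfy all four rules.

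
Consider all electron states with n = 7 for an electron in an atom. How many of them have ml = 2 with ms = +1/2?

With n = 7 the allowed l are 0, 1, …, 6.
The (l, ml) pairs meeting ml = 2 give: l=2 → 1; l=3 → 1; l=4 → 1; l=5 → 1; l=6 → 1.
Orbitals: 1 + 1 + 1 + 1 + 1 = 5. With ms fixed to a single value there is one state per orbital, giving 5 states.

5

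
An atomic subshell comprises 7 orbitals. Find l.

l = 3

2l+1 = 7 gives l = 3.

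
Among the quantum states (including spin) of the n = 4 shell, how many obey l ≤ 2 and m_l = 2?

Per l-value: l=2 → 1.
Orbitals: 1. Each orbital carries two spin states, so 1 × 2 = 2 states.

2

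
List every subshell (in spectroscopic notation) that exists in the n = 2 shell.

For n = 2, l runs from 0 to 1. In spectroscopic notation l = 0,1,2,… ↔ s,p,d,f,g,h,i, so the subshells are 2s, 2p.

2s, 2p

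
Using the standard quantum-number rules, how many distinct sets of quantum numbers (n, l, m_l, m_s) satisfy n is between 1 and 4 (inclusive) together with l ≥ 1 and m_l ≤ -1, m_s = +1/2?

Treat each shell separately and count matching orbitals:
n=2 → 1; n=3 → 3; n=4 → 6.
Orbitals: 1 + 3 + 6 = 10. With m_s fixed to +1/2 there is one state per orbital, so 10 states.

10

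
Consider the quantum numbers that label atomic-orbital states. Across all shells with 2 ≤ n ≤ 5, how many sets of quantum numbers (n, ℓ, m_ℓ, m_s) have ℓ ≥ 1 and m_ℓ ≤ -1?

40

Count contributing orbitals for each principal shell:
n=2 → 1; n=3 → 3; n=4 → 6; n=5 → 10.
Orbitals: 1 + 3 + 6 + 10 = 20. Including both spin states (m_s = ±1/2) gives 2 × 20 = 40 states.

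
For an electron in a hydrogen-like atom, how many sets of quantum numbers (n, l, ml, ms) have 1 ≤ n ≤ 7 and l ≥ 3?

180

For each n in the range, tally the orbitals obeying l ≥ 3:
n=4 → 7; n=5 → 16; n=6 → 27; n=7 → 40.
Orbitals: 7 + 16 + 27 + 40 = 90. Including both spin states (ms = ±1/2) gives 2 × 90 = 180 states.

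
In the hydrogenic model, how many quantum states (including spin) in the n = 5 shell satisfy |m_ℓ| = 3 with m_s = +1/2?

With n = 5 the allowed ℓ are 0, 1, …, 4.
Per ℓ-value: ℓ=3 → 2; ℓ=4 → 2.
Orbitals: 2 + 2 = 4. With m_s fixed to a single value there is one state per orbital, giving 4 states.

4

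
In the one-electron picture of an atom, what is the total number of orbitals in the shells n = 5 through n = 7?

Shell n has n² orbitals: 5²=25 + 6²=36 + 7²=49 = 110 orbitals.

110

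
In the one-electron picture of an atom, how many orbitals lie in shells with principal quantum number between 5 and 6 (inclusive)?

61

Shell n has n² orbitals: 5²=25 + 6²=36 = 61 orbitals.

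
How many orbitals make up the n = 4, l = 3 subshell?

7

A subshell has 2l+1 orbitals; with l = 3, that's 7.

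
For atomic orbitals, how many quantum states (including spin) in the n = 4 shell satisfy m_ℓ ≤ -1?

The n = 4 shell has ℓ = 0 through 3; check each.
Contributions: ℓ=1 → 1; ℓ=2 → 2; ℓ=3 → 3.
Orbitals: 1 + 2 + 3 = 6. Each orbital carries two spin states, so 6 × 2 = 12 states.

12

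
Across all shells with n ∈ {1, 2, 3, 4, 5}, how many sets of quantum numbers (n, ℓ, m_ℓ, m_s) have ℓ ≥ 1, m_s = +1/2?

For each n in the range, tally the orbitals obeying ℓ ≥ 1:
n=2 → 3; n=3 → 8; n=4 → 15; n=5 → 24.
Orbitals: 3 + 8 + 15 + 24 = 50. With m_s fixed to +1/2 there is one state per orbital, so 50 states.

50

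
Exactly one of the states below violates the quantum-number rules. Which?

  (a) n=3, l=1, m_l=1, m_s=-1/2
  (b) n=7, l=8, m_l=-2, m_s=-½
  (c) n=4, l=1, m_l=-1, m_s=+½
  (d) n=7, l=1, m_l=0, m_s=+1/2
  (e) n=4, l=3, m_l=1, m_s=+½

(b)

(b) has l = 8 ≥ n = 7, violating 0 ≤ l ≤ n−1.
The remaining sets (a), (c), (d), (e) satisfy all four rules.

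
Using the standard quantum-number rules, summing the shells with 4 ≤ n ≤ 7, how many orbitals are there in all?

Shell n has n² orbitals: 4²=16 + 5²=25 + 6²=36 + 7²=49 = 126 orbitals.

126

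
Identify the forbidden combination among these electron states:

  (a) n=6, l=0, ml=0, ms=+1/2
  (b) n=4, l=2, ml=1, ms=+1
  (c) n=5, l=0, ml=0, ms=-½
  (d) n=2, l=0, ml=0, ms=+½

(b)

(b) has ms = +1, but an electron's spin must be ±1/2.
The remaining sets (a), (c), (d) satisfy all four rules.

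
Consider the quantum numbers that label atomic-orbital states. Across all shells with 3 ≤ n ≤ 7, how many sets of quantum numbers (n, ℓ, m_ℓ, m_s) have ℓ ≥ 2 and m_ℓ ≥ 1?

Count contributing orbitals for each principal shell:
n=3 → 2; n=4 → 5; n=5 → 9; n=6 → 14; n=7 → 20.
Orbitals: 2 + 5 + 9 + 14 + 20 = 50. Including both spin states (m_s = ±1/2) gives 2 × 50 = 100 states.

100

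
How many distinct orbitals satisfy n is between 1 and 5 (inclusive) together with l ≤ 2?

32

For each n in the range, tally the orbitals obeying l ≤ 2:
n=1 → 1; n=2 → 4; n=3 → 9; n=4 → 9; n=5 → 9.
Total orbitals: 1 + 4 + 9 + 9 + 9 = 32.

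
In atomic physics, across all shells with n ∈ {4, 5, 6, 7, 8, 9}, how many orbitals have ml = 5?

10

Per-shell orbital counts meeting the constraint:
n=6 → 1; n=7 → 2; n=8 → 3; n=9 → 4.
Total orbitals: 1 + 2 + 3 + 4 = 10.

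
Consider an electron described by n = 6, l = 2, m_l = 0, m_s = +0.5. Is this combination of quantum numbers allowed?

Yes

n = 6 is a positive integer. l = 2 satisfies 0 ≤ l ≤ n−1 = 5. m_l = 0 lies in the range −l … +l (here −2 … 2). m_s = +1/2 is one of ±1/2.
All four constraints are satisfied.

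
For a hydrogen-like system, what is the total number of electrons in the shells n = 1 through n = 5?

110

Shell n has n² orbitals: 1²=1 + 2²=4 + 3²=9 + 4²=16 + 5²=25 = 55 orbitals.
Two spin states per orbital: 2 × 55 = 110 electrons.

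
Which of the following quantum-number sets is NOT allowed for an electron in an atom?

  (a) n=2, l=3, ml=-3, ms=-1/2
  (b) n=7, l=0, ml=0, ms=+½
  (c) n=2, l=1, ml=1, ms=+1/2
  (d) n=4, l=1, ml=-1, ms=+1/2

(a) has l = 3 ≥ n = 2, violating 0 ≤ l ≤ n−1.
The remaining sets (b), (c), (d) satisfy all four rules.

(a)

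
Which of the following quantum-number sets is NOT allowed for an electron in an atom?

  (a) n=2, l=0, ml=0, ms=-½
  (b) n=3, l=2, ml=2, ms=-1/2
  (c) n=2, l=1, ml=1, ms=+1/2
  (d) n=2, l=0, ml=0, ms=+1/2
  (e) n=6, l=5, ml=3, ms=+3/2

(e)

(e) has ms = +3/2, but an electron's spin must be ±1/2.
The remaining sets (a), (b), (c), (d) satisfy all four rules.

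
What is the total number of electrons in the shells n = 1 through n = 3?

28

Shell n has n² orbitals: 1²=1 + 2²=4 + 3²=9 = 14 orbitals.
Two spin states per orbital: 2 × 14 = 28 electrons.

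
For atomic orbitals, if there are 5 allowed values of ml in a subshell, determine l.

ml ranges over 2l+1 integers, so 2l+1 = 5 ⇒ l = 2.

l = 2 (d)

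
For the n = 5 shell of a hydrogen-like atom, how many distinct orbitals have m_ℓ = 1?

With n = 5 the allowed ℓ are 0, 1, …, 4.
Contributions: ℓ=1 → 1; ℓ=2 → 1; ℓ=3 → 1; ℓ=4 → 1.
Total orbitals: 1 + 1 + 1 + 1 = 4.

4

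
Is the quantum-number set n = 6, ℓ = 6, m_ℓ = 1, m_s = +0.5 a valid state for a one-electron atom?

The orbital quantum number must satisfy 0 ≤ ℓ ≤ n−1. With n = 6 the allowed ℓ values are 0, 1, 2, 3, 4, 5, so ℓ = 6 is out of range.

Not allowed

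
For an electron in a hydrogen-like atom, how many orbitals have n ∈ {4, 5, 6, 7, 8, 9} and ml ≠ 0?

For each n in the range, tally the orbitals obeying ml ≠ 0:
n=4 → 12; n=5 → 20; n=6 → 30; n=7 → 42; n=8 → 56; n=9 → 72.
Total orbitals: 12 + 20 + 30 + 42 + 56 + 72 = 232.

232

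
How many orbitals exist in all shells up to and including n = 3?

14

Total orbitals = 1² + 2² + 3² = 14.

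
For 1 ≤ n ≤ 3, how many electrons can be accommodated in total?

28

Total orbitals = 1² + 2² + 3² = 14. Doubling for spin gives 28 electrons.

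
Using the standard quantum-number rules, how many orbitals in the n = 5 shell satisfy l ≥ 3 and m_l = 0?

For n = 5, l ranges over 0 … 4.
Per l-value: l=3 → 1; l=4 → 1.
Total orbitals: 1 + 1 = 2.

2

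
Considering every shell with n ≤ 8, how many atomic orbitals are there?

Total orbitals = 1² + 2² + 3² + 4² + 5² + 6² + 7² + 8² = 204.

204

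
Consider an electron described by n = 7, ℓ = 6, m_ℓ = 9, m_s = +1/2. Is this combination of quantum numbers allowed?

The magnetic quantum number must satisfy −ℓ ≤ m_ℓ ≤ ℓ. With ℓ = 6, m_ℓ can only be -6, -5, -4, -3, -2, -1, 0, 1, 2, 3, 4, 5, 6, so m_ℓ = 9 is forbidden.

Invalid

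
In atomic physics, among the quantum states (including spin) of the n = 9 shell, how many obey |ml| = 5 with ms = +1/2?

Go through l = 0, …, 8 (the values permitted for n = 9).
The (l, ml) pairs meeting |ml| = 5 give: l=5 → 2; l=6 → 2; l=7 → 2; l=8 → 2.
Orbitals: 2 + 2 + 2 + 2 = 8. With ms fixed to a single value there is one state per orbital, giving 8 states.

8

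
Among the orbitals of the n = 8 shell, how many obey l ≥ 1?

63

Per l-value: l=1 → 3; l=2 → 5; l=3 → 7; l=4 → 9; l=5 → 11; l=6 → 13; l=7 → 15.
Total orbitals: 3 + 5 + 7 + 9 + 11 + 13 + 15 = 63.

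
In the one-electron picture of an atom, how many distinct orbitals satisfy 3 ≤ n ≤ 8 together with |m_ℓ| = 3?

30

Go shell by shell, enumerating (ℓ, m_ℓ) with |m_ℓ| = 3:
n=4 → 2; n=5 → 4; n=6 → 6; n=7 → 8; n=8 → 10.
Total orbitals: 2 + 4 + 6 + 8 + 10 = 30.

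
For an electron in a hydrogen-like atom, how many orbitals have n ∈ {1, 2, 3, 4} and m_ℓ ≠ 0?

20

Treat each shell separately and count matching orbitals:
n=2 → 2; n=3 → 6; n=4 → 12.
Total orbitals: 2 + 6 + 12 = 20.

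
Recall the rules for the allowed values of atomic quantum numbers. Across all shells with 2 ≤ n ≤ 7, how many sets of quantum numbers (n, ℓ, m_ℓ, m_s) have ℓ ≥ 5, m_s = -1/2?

Treat each shell separately and count matching orbitals:
n=6 → 11; n=7 → 24.
Orbitals: 11 + 24 = 35. With m_s fixed to -1/2 there is one state per orbital, so 35 states.

35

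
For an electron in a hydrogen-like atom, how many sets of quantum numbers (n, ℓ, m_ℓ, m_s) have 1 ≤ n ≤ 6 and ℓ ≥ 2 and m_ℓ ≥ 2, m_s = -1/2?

Work shell by shell — for each n, count the (ℓ, m_ℓ) pairs that satisfy ℓ ≥ 2 and m_ℓ ≥ 2:
n=3 → 1; n=4 → 3; n=5 → 6; n=6 → 10.
Orbitals: 1 + 3 + 6 + 10 = 20. With m_s fixed to -1/2 there is one state per orbital, so 20 states.

20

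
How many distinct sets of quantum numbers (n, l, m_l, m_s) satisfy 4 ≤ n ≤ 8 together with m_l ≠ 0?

Per-shell orbital counts meeting the constraint:
n=4 → 12; n=5 → 20; n=6 → 30; n=7 → 42; n=8 → 56.
Orbitals: 12 + 20 + 30 + 42 + 56 = 160. Including both spin states (m_s = ±1/2) gives 2 × 160 = 320 states.

320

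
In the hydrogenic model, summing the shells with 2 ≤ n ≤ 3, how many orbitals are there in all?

13

Shell n has n² orbitals: 2²=4 + 3²=9 = 13 orbitals.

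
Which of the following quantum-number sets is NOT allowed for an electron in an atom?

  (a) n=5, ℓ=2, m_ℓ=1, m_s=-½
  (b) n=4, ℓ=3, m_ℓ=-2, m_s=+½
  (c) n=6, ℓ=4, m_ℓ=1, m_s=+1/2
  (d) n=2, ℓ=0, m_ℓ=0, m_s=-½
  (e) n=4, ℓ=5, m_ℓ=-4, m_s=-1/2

(e) has ℓ = 5 ≥ n = 4, violating 0 ≤ ℓ ≤ n−1.
The remaining sets (a), (b), (c), (d) satisfy all four rules.

(e)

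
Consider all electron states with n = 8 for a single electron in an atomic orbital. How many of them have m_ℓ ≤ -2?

Contributions: ℓ=2 → 1; ℓ=3 → 2; ℓ=4 → 3; ℓ=5 → 4; ℓ=6 → 5; ℓ=7 → 6.
Orbitals: 1 + 2 + 3 + 4 + 5 + 6 = 21. Each orbital carries two spin states, so 21 × 2 = 42 states.

42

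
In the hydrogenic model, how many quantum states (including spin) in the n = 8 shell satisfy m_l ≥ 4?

20

For n = 8, l ranges over 0 … 7.
Orbitals with m_l ≥ 4, by l: l=4 → 1; l=5 → 2; l=6 → 3; l=7 → 4.
Orbitals: 1 + 2 + 3 + 4 = 10. Each orbital carries two spin states, so 10 × 2 = 20 states.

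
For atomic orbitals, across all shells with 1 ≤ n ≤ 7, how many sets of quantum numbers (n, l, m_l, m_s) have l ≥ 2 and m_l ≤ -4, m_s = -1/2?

10

For each n in the range, tally the orbitals obeying l ≥ 2 and m_l ≤ -4:
n=5 → 1; n=6 → 3; n=7 → 6.
Orbitals: 1 + 3 + 6 = 10. With m_s fixed to -1/2 there is one state per orbital, so 10 states.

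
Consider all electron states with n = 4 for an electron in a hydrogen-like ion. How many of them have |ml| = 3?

For n = 4, l ranges over 0 … 3.
Contributions: l=3 → 2.
Orbitals: 2. Each orbital carries two spin states, so 2 × 2 = 4 states.

4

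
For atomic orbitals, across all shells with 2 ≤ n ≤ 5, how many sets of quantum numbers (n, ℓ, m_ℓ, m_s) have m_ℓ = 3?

6

Per-shell orbital counts meeting the constraint:
n=4 → 1; n=5 → 2.
Orbitals: 1 + 2 = 3. Including both spin states (m_s = ±1/2) gives 2 × 3 = 6 states.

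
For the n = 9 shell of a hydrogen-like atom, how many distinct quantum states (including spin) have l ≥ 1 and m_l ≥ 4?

For n = 9, l ranges over 0 … 8.
Contributions: l=4 → 1; l=5 → 2; l=6 → 3; l=7 → 4; l=8 → 5.
Orbitals: 1 + 2 + 3 + 4 + 5 = 15. Each orbital carries two spin states, so 15 × 2 = 30 states.

30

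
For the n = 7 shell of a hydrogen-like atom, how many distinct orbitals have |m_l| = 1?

12

The n = 7 shell has l = 0 through 6; check each.
Contributions: l=1 → 2; l=2 → 2; l=3 → 2; l=4 → 2; l=5 → 2; l=6 → 2.
Total orbitals: 2 + 2 + 2 + 2 + 2 + 2 = 12.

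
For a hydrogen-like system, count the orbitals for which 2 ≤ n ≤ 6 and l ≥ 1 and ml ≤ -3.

Treat each shell separately and count matching orbitals:
n=4 → 1; n=5 → 3; n=6 → 6.
Total orbitals: 1 + 3 + 6 = 10.

10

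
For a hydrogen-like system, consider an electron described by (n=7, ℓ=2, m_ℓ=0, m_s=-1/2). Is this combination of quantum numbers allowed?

n = 7 is a positive integer. ℓ = 2 satisfies 0 ≤ ℓ ≤ n−1 = 6. m_ℓ = 0 lies in the range −ℓ … +ℓ (here −2 … 2). m_s = -1/2 is one of ±1/2.
All four constraints are satisfied.

Yes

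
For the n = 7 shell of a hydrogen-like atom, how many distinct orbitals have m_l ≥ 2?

Go through l = 0, …, 6 (the values permitted for n = 7).
The (l, m_l) pairs meeting m_l ≥ 2 give: l=2 → 1; l=3 → 2; l=4 → 3; l=5 → 4; l=6 → 5.
Total orbitals: 1 + 2 + 3 + 4 + 5 = 15.

15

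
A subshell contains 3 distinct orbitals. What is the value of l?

l = 1

2l+1 = 3 gives l = 1.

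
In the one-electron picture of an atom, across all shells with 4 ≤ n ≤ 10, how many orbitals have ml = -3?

28

For each n in the range, tally the orbitals obeying ml = -3:
n=4 → 1; n=5 → 2; n=6 → 3; n=7 → 4; n=8 → 5; n=9 → 6; n=10 → 7.
Total orbitals: 1 + 2 + 3 + 4 + 5 + 6 + 7 = 28.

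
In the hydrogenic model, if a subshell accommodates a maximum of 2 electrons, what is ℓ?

ℓ = 0 (s)

2(2ℓ+1) = 2 ⇒ 2ℓ+1 = 1 ⇒ ℓ = 0.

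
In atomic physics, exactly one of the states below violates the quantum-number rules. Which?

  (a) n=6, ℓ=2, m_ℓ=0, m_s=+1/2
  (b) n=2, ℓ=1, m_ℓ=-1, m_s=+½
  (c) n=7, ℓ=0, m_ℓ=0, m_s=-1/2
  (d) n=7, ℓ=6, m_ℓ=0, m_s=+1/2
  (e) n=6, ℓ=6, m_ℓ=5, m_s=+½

(e)

(e) has ℓ = 6 ≥ n = 6, violating 0 ≤ ℓ ≤ n−1.
The remaining sets (a), (b), (c), (d) satisfy all four rules.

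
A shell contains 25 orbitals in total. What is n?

n = 5

n² = 25 ⇒ n = 5.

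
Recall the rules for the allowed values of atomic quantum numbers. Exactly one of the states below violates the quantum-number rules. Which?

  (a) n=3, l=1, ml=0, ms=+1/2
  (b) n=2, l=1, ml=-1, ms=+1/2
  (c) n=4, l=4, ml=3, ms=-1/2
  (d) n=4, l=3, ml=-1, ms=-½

(c) has l = 4 ≥ n = 4, violating 0 ≤ l ≤ n−1.
The remaining sets (a), (b), (d) satisfy all four rules.

(c)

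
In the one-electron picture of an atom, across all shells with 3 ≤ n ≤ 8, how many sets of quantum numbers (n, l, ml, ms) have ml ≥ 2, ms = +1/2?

Treat each shell separately and count matching orbitals:
n=3 → 1; n=4 → 3; n=5 → 6; n=6 → 10; n=7 → 15; n=8 → 21.
Orbitals: 1 + 3 + 6 + 10 + 15 + 21 = 56. With ms fixed to +1/2 there is one state per orbital, so 56 states.

56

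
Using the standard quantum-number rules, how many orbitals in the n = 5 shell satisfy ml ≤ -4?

Contributions: l=4 → 1.
Total orbitals: 1.

1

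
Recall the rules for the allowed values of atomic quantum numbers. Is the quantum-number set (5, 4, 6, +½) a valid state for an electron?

No

The magnetic quantum number must satisfy −l ≤ ml ≤ l. With l = 4, ml can only be -4, -3, -2, -1, 0, 1, 2, 3, 4, so ml = 6 is forbidden.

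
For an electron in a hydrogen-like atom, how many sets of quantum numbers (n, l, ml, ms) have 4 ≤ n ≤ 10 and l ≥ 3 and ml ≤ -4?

For each n in the range, tally the orbitals obeying l ≥ 3 and ml ≤ -4:
n=5 → 1; n=6 → 3; n=7 → 6; n=8 → 10; n=9 → 15; n=10 → 21.
Orbitals: 1 + 3 + 6 + 10 + 15 + 21 = 56. Including both spin states (ms = ±1/2) gives 2 × 56 = 112 states.

112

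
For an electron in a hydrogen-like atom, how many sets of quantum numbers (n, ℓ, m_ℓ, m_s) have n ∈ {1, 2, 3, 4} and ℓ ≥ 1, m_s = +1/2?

Treat each shell separately and count matching orbitals:
n=2 → 3; n=3 → 8; n=4 → 15.
Orbitals: 3 + 8 + 15 = 26. With m_s fixed to +1/2 there is one state per orbital, so 26 states.

26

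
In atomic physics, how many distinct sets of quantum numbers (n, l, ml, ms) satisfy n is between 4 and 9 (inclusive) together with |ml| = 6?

24

Work shell by shell — for each n, count the (l, ml) pairs that satisfy |ml| = 6:
n=7 → 2; n=8 → 4; n=9 → 6.
Orbitals: 2 + 4 + 6 = 12. Including both spin states (ms = ±1/2) gives 2 × 12 = 24 states.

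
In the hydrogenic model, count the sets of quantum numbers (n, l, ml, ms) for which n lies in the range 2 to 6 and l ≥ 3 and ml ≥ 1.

Per-shell orbital counts meeting the constraint:
n=4 → 3; n=5 → 7; n=6 → 12.
Orbitals: 3 + 7 + 12 = 22. Including both spin states (ms = ±1/2) gives 2 × 22 = 44 states.

44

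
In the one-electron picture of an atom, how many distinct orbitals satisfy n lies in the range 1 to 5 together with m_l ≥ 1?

Work shell by shell — for each n, count the (l, m_l) pairs that satisfy m_l ≥ 1:
n=2 → 1; n=3 → 3; n=4 → 6; n=5 → 10.
Total orbitals: 1 + 3 + 6 + 10 = 20.

20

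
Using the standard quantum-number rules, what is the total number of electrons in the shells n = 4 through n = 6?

Shell n has n² orbitals: 4²=16 + 5²=25 + 6²=36 = 77 orbitals.
Two spin states per orbital: 2 × 77 = 154 electrons.

154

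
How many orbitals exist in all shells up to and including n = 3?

Total orbitals = 1² + 2² + 3² = 14.

14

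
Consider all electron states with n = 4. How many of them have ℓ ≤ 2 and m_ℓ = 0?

6

With n = 4 the allowed ℓ are 0, 1, …, 3.
Per ℓ-value: ℓ=0 → 1; ℓ=1 → 1; ℓ=2 → 1.
Orbitals: 1 + 1 + 1 = 3. Each orbital carries two spin states, so 3 × 2 = 6 states.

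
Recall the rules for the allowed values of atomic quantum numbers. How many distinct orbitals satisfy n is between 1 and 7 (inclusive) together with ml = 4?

Per-shell orbital counts meeting the constraint:
n=5 → 1; n=6 → 2; n=7 → 3.
Total orbitals: 1 + 2 + 3 = 6.

6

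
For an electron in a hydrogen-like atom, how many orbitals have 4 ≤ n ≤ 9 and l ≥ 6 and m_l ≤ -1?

Work shell by shell — for each n, count the (l, m_l) pairs that satisfy l ≥ 6 and m_l ≤ -1:
n=7 → 6; n=8 → 13; n=9 → 21.
Total orbitals: 6 + 13 + 21 = 40.

40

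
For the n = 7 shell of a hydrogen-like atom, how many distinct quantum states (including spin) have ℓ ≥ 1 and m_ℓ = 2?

10

The n = 7 shell has ℓ = 0 through 6; check each.
Contributions: ℓ=2 → 1; ℓ=3 → 1; ℓ=4 → 1; ℓ=5 → 1; ℓ=6 → 1.
Orbitals: 1 + 1 + 1 + 1 + 1 = 5. Each orbital carries two spin states, so 5 × 2 = 10 states.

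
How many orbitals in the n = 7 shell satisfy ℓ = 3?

Orbitals with ℓ = 3, by ℓ: ℓ=3 → 7.
Total orbitals: 7.

7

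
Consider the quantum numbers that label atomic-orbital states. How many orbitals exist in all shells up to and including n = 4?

30

Total orbitals = 1² + 2² + 3² + 4² = 30.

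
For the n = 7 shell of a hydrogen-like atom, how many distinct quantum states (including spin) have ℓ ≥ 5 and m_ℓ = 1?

4

The n = 7 shell has ℓ = 0 through 6; check each.
The (ℓ, m_ℓ) pairs meeting ℓ ≥ 5 and m_ℓ = 1 give: ℓ=5 → 1; ℓ=6 → 1.
Orbitals: 1 + 1 = 2. Each orbital carries two spin states, so 2 × 2 = 4 states.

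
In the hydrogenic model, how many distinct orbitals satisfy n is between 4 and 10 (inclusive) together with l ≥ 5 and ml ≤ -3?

65

Per-shell orbital counts meeting the constraint:
n=6 → 3; n=7 → 7; n=8 → 12; n=9 → 18; n=10 → 25.
Total orbitals: 3 + 7 + 12 + 18 + 25 = 65.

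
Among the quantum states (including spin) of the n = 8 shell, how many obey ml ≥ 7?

The (l, ml) pairs meeting ml ≥ 7 give: l=7 → 1.
Orbitals: 1. Each orbital carries two spin states, so 1 × 2 = 2 states.

2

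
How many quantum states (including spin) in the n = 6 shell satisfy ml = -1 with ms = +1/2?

The n = 6 shell has l = 0 through 5; check each.
The (l, ml) pairs meeting ml = -1 give: l=1 → 1; l=2 → 1; l=3 → 1; l=4 → 1; l=5 → 1.
Orbitals: 1 + 1 + 1 + 1 + 1 = 5. With ms fixed to a single value there is one state per orbital, giving 5 states.

5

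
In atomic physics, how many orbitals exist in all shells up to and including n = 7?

Total orbitals = 1² + 2² + 3² + 4² + 5² + 6² + 7² = 140.

140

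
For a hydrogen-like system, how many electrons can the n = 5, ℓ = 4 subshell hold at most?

18

A subshell with ℓ = 4 has 2ℓ+1 = 9 orbitals, each holding 2 electrons (spin ±1/2), so 9 × 2 = 18.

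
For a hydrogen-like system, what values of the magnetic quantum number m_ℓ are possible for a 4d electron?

-2, -1, 0, 1, 2

The 4d subshell has ℓ = 2, and m_ℓ takes every integer from −ℓ to +ℓ. With ℓ = 2 that gives the 5 values -2, -1, 0, 1, 2.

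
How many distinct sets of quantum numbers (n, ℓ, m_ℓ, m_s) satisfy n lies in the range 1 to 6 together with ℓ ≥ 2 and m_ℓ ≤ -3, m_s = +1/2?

Per-shell orbital counts meeting the constraint:
n=4 → 1; n=5 → 3; n=6 → 6.
Orbitals: 1 + 3 + 6 = 10. With m_s fixed to +1/2 there is one state per orbital, so 10 states.

10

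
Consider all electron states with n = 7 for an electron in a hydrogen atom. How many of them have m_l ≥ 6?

With n = 7 the allowed l are 0, 1, …, 6.
Contributions: l=6 → 1.
Orbitals: 1. Each orbital carries two spin states, so 1 × 2 = 2 states.

2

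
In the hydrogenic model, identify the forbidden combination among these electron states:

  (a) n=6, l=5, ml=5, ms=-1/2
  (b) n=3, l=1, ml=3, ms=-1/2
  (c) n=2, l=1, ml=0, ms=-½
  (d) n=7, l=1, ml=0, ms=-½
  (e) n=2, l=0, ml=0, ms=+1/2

(b) has |ml| = 3 > l = 1, violating −l ≤ ml ≤ l.
The remaining sets (a), (c), (d), (e) satisfy all four rules.

(b)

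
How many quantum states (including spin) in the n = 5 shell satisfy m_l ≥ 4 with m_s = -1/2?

1

The n = 5 shell has l = 0 through 4; check each.
Per l-value: l=4 → 1.
Orbitals: 1. With m_s fixed to a single value there is one state per orbital, giving 1 state.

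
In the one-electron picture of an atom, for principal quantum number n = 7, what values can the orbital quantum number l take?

0, 1, 2, 3, 4, 5, 6

l is an integer with 0 ≤ l ≤ n−1, so for n = 7: l = 0, 1, 2, 3, 4, 5, 6.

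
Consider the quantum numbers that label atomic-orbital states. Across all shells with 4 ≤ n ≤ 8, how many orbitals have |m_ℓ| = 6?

Per-shell orbital counts meeting the constraint:
n=7 → 2; n=8 → 4.
Total orbitals: 2 + 4 = 6.

6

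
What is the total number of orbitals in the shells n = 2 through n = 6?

Shell n has n² orbitals: 2²=4 + 3²=9 + 4²=16 + 5²=25 + 6²=36 = 90 orbitals.

90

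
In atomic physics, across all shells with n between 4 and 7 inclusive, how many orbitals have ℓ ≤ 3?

Treat each shell separately and count matching orbitals:
n=4 → 16; n=5 → 16; n=6 → 16; n=7 → 16.
Total orbitals: 16 + 16 + 16 + 16 = 64.

64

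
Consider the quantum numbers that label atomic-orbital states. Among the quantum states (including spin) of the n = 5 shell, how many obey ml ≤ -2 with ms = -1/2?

6

For n = 5, l ranges over 0 … 4.
Orbitals with ml ≤ -2, by l: l=2 → 1; l=3 → 2; l=4 → 3.
Orbitals: 1 + 2 + 3 = 6. With ms fixed to a single value there is one state per orbital, giving 6 states.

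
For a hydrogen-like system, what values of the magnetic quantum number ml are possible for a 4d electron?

-2, -1, 0, 1, 2

The 4d subshell has l = 2, and ml takes every integer from −l to +l. With l = 2 that gives the 5 values -2, -1, 0, 1, 2.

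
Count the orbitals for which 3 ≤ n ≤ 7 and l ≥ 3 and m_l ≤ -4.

10

Count contributing orbitals for each principal shell:
n=5 → 1; n=6 → 3; n=7 → 6.
Total orbitals: 1 + 3 + 6 = 10.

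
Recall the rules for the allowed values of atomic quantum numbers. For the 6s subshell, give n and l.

The leading integer gives n = 6; the letter 's' means l = 0.

n = 6, l = 0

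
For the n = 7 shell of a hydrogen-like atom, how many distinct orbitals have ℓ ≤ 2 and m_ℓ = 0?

3

For n = 7, ℓ ranges over 0 … 6.
The (ℓ, m_ℓ) pairs meeting ℓ ≤ 2 and m_ℓ = 0 give: ℓ=0 → 1; ℓ=1 → 1; ℓ=2 → 1.
Total orbitals: 1 + 1 + 1 = 3.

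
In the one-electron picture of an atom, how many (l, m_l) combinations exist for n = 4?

16

The n = 4 shell contains n² = 4² = 16 orbitals.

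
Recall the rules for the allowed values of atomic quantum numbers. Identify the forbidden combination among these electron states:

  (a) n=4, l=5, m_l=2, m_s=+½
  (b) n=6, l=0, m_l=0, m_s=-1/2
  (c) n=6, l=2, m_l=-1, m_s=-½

(a)

(a) has l = 5 ≥ n = 4, violating 0 ≤ l ≤ n−1.
The remaining sets (b), (c) satisfy all four rules.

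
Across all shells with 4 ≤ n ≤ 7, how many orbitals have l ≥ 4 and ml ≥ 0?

34

Per-shell orbital counts meeting the constraint:
n=5 → 5; n=6 → 11; n=7 → 18.
Total orbitals: 5 + 11 + 18 = 34.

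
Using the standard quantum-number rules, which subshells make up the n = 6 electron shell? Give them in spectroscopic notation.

For n = 6, l runs from 0 to 5. In spectroscopic notation l = 0,1,2,… ↔ s,p,d,f,g,h,i, so the subshells are 6s, 6p, 6d, 6f, 6g, 6h.

6s, 6p, 6d, 6f, 6g, 6h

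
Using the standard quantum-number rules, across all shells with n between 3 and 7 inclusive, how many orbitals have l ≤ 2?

45

Count contributing orbitals for each principal shell:
n=3 → 9; n=4 → 9; n=5 → 9; n=6 → 9; n=7 → 9.
Total orbitals: 9 + 9 + 9 + 9 + 9 = 45.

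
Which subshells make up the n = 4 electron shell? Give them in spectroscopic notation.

For n = 4, ℓ runs from 0 to 3. In spectroscopic notation ℓ = 0,1,2,… ↔ s,p,d,f,g,h,i, so the subshells are 4s, 4p, 4d, 4f.

4s, 4p, 4d, 4f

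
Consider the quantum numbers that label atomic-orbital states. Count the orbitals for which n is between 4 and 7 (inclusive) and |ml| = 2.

28

Per-shell orbital counts meeting the constraint:
n=4 → 4; n=5 → 6; n=6 → 8; n=7 → 10.
Total orbitals: 4 + 6 + 8 + 10 = 28.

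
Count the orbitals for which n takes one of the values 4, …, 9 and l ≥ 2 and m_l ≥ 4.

35

Work shell by shell — for each n, count the (l, m_l) pairs that satisfy l ≥ 2 and m_l ≥ 4:
n=5 → 1; n=6 → 3; n=7 → 6; n=8 → 10; n=9 → 15.
Total orbitals: 1 + 3 + 6 + 10 + 15 = 35.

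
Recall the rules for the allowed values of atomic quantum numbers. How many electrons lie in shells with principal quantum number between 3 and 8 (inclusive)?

398

Shell n has n² orbitals: 3²=9 + 4²=16 + 5²=25 + 6²=36 + 7²=49 + 8²=64 = 199 orbitals.
Two spin states per orbital: 2 × 199 = 398 electrons.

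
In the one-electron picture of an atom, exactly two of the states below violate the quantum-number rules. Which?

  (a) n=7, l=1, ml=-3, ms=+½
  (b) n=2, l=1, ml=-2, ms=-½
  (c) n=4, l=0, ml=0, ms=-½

(a) and (b)

(a) has |ml| = 3 > l = 1, violating −l ≤ ml ≤ l.
(b) has |ml| = 2 > l = 1, violating −l ≤ ml ≤ l.
The remaining set (c) satisfies all four rules.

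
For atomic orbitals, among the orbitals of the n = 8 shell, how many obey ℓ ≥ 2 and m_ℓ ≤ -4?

10

The (ℓ, m_ℓ) pairs meeting ℓ ≥ 2 and m_ℓ ≤ -4 give: ℓ=4 → 1; ℓ=5 → 2; ℓ=6 → 3; ℓ=7 → 4.
Total orbitals: 1 + 2 + 3 + 4 = 10.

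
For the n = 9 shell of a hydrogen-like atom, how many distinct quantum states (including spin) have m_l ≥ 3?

42

Per l-value: l=3 → 1; l=4 → 2; l=5 → 3; l=6 → 4; l=7 → 5; l=8 → 6.
Orbitals: 1 + 2 + 3 + 4 + 5 + 6 = 21. Each orbital carries two spin states, so 21 × 2 = 42 states.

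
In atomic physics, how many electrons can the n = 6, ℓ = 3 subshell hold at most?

14

A subshell with ℓ = 3 has 2ℓ+1 = 7 orbitals, each holding 2 electrons (spin ±1/2), so 7 × 2 = 14.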